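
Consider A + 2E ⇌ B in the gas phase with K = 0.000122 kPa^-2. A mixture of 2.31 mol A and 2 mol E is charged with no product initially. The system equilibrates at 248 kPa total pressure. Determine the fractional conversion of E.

X = 0.655

Take 2 mol E as basis and let X be its fractional conversion, so ξ = X.
Mole table: n_A = 2.31 − X; n_E = 2 − 2X; n_B = X.
Total moles n_T = 4.31 − 2X.
Mole fractions y_i = n_i/n_T; K = p_B / (p_A p_E^2) with p_i = y_i·P.
Equating to 0.000122 kPa^-2 and solving on 0 < X < 1: X = 0.655.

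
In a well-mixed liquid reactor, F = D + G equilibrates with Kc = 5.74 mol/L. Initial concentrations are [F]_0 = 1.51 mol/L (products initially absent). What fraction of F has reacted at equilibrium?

X = 0.822

Let X = conversion of F; extent ξ = 1.51·X mol/L.
Concentrations: [F] = 1.51 − 1.51X; [D] = 1.51X; [G] = 1.51X.
Kc = [D] [G] / ([F]).
This equals 5.74 at X = 0.822 (the root in 0 < X < 1).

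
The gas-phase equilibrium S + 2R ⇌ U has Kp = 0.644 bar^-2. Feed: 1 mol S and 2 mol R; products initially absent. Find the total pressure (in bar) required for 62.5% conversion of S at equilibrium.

Let X = conversion of S (basis 1 mol S); extent of reaction ξ = X.
Species balance: n_S = 1 − X; n_R = 2 − 2X; n_U = X.
n_T = Σnᵢ = 3 − 2X.
Kp = p_U / (p_S p_R^2) with p_i = (n_i/n_T)·P.
At X = 0.625: the mole-fraction product g(X) = Π y_i^ν_i = 9.074. Since Kp = g(X)·P^{-2}, P = (g/Kp)^(1/2) = (9.074/0.644)^(1/2) = 3.75 bar.

P = 3.75 bar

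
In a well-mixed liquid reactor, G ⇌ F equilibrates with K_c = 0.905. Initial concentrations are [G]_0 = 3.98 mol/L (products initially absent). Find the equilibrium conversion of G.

X = 0.475

Let X = conversion of G; extent ξ = 3.98·X mol/L.
Concentrations: [G] = 3.98 − 3.98X; [F] = 3.98X.
K_c = [F] / ([G]).
Setting equal to 0.905 and solving for X on (0,1) gives X = 0.475.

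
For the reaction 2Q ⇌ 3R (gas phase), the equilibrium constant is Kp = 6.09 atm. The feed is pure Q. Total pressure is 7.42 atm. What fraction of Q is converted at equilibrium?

X = 0.449

Basis: 1 mol Q initially; let X = conversion of Q. Extent ξ = 0.5X.
Mole table: n_Q = 1 − X; n_R = 1.5X.
n_T = Σnᵢ = 1 + 0.5X.
Mole fractions y_i = n_i/n_T; Kp = p_R^3 / (p_Q^2) with p_i = y_i·P.
Equating to 6.09 atm and solving on 0 < X < 1: X = 0.449.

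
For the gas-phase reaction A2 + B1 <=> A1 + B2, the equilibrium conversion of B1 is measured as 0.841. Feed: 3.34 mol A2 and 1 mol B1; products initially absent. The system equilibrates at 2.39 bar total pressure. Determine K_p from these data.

K_p = 1.78

Let X = conversion of B1 (basis 1 mol B1); extent of reaction ξ = X.
Species balance: n_A2 = 3.34 − X; n_B1 = 1 − X; n_A1 = X; n_B2 = X.
Since Δν = 0, n_T = 4.34 throughout.
At X = 0.841: n_A2 = 2.5, n_B1 = 0.159, n_A1 = 0.841, n_B2 = 0.841, n_T = 4.34.
p_i = (n_i/n_T)·P. K_p = p_A1 p_B2 / (p_A2 p_B1) = 1.78.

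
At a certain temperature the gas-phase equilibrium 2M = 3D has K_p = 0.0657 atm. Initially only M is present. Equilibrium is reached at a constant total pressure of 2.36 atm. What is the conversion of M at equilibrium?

Take 1 mol M as basis and let X be its fractional conversion, so ξ = 0.5X.
Species balance: n_M = 1 − X; n_D = 1.5X.
Summing: n_T = 1 + 0.5X.
Mole fractions y_i = n_i/n_T; K_p = p_D^3 / (p_M^2) with p_i = y_i·P.
Substituting and setting equal to 0.0657 atm gives a polynomial in X; the root in (0,1) is X = 0.182.

X = 0.182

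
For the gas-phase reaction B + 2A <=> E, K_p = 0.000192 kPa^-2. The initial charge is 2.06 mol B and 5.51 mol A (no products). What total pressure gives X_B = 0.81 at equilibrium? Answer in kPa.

P = 290 kPa

Take 2.06 mol B as basis and let X be its fractional conversion, so ξ = 2.06X.
At extent ξ: n_B = 2.06 − 2.06X; n_A = 5.51 − 4.12X; n_E = 2.06X.
Total moles n_T = 7.57 − 4.12X.
K_p = p_E / (p_B p_A^2) with p_i = (n_i/n_T)·P.
At X = 0.81: the mole-fraction product g(X) = Π y_i^ν_i = 16.18. Since K_p = g(X)·P^{-2}, P = (g/K_p)^(1/2) = (16.18/0.000192)^(1/2) = 290 kPa.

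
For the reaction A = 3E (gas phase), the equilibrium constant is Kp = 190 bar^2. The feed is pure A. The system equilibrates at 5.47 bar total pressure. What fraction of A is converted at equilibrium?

Let X = conversion of A (basis 1 mol A); extent of reaction ξ = X.
Mole table: n_A = 1 − X; n_E = 3X.
n_T = Σnᵢ = 1 + 2X.
With p_i = (n_i/n_T)P, Kp = p_E^3 / (p_A).
This yields a degree-3 equation in X; solving on (0,1), X = 0.728.

X = 0.728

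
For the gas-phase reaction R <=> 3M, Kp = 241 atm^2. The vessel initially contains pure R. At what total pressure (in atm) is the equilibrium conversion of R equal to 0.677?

P = 7.18 atm

Basis: 1 mol R initially; let X = conversion of R. Extent ξ = X.
Species balance: n_R = 1 − X; n_M = 3X.
n_T = Σnᵢ = 1 + 2X.
Kp = p_M^3 / (p_R) with p_i = (n_i/n_T)·P.
At X = 0.677: the mole-fraction product g(X) = Π y_i^ν_i = 4.681. Since Kp = g(X)·P^{2}, P = (Kp/g)^(1/2) = (241/4.681)^(1/2) = 7.18 atm.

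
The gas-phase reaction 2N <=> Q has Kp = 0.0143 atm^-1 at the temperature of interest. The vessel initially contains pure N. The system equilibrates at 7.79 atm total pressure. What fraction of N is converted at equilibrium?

Let X = conversion of N (basis 1 mol N); extent of reaction ξ = 0.5X.
At extent ξ: n_N = 1 − X; n_Q = 0.5X.
Summing: n_T = 1 − 0.5X.
Mole fractions y_i = n_i/n_T; Kp = p_Q / (p_N^2) with p_i = y_i·P.
Substituting and setting equal to 0.0143 atm^-1 gives a polynomial in X; the root in (0,1) is X = 0.168.

X = 0.168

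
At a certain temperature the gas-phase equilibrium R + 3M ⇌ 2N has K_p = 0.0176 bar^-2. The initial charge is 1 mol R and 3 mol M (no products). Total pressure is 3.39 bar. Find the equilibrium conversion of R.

X = 0.206

Take 1 mol R as basis and let X be its fractional conversion, so ξ = X.
Species balance: n_R = 1 − X; n_M = 3 − 3X; n_N = 2X.
n_T = Σnᵢ = 4 − 2X.
With p_i = (n_i/n_T)P, K_p = p_N^2 / (p_R p_M^3).
Setting this equal to 0.0176 bar^-2 and taking the physical root (0 < X < 1) gives X = 0.206.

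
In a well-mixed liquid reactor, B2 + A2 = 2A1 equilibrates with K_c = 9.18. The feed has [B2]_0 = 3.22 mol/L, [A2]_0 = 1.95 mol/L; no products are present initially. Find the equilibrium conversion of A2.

Let X = conversion of A2; extent ξ = 1.95·X mol/L.
Concentrations: [B2] = 3.22 − 1.95X; [A2] = 1.95 − 1.95X; [A1] = 3.9X.
K_c = [A1]^2 / ([B2] [A2]).
Setting equal to 9.18 and solving for X on (0,1) gives X = 0.739.

X = 0.739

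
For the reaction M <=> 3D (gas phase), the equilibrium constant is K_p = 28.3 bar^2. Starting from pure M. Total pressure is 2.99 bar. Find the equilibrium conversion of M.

Basis: 1 mol M initially; let X = conversion of M. Extent ξ = X.
Species balance: n_M = 1 − X; n_D = 3X.
Total moles n_T = 1 + 2X.
Mole fractions y_i = n_i/n_T; K_p = p_D^3 / (p_M) with p_i = y_i·P.
Equating to 28.3 bar^2 and solving on 0 < X < 1: X = 0.609.

X = 0.609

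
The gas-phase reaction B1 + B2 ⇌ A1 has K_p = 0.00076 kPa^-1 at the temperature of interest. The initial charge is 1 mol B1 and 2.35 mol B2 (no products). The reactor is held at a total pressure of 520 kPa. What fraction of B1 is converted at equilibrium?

X = 0.212

Take 1 mol B1 as basis and let X be its fractional conversion, so ξ = X.
At extent ξ: n_B1 = 1 − X; n_B2 = 2.35 − X; n_A1 = X.
Summing: n_T = 3.35 − X.
y_i = n_i/n_T, p_i = y_i·P. K_p = p_A1 / (p_B1 p_B2).
Setting this equal to 0.00076 kPa^-1 and taking the physical root (0 < X < 1) gives X = 0.212.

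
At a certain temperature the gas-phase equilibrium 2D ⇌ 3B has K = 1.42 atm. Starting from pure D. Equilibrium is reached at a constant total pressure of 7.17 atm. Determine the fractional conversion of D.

Basis: 1 mol D initially; let X = conversion of D. Extent ξ = 0.5X.
At extent ξ: n_D = 1 − X; n_B = 1.5X.
Summing: n_T = 1 + 0.5X.
With p_i = (n_i/n_T)P, K = p_B^3 / (p_D^2).
This yields a degree-3 equation in X; solving on (0,1), X = 0.317.

X = 0.317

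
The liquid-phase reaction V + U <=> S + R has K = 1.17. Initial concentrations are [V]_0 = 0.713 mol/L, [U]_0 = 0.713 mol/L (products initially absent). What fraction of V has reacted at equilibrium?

Let X = conversion of V; extent ξ = 0.713·X mol/L.
Concentrations: [V] = 0.713 − 0.713X; [U] = 0.713 − 0.713X; [S] = 0.713X; [R] = 0.713X.
K = [S] [R] / ([V] [U]).
Solving K = 1.17 for X ∈ (0,1): X = 0.520.

X = 0.520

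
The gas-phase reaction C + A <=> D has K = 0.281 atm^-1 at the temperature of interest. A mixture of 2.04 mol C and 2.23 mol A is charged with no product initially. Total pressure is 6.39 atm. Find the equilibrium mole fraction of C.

Let X = conversion of C (basis 2.04 mol C); extent of reaction ξ = 2.04X.
Moles: n_C = 2.04 − 2.04X; n_A = 2.23 − 2.04X; n_D = 2.04X.
n_T = Σnᵢ = 4.27 − 2.04X.
With p_i = (n_i/n_T)P, K = p_D / (p_C p_A).
This yields a degree-2 equation in X; solving on (0,1), X = 0.420.
Then n_C = 1.18, n_T = 3.41, so y_C = 0.347.

y_C = 0.347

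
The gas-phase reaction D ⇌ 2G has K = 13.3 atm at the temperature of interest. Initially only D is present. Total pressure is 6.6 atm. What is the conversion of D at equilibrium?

X = 0.579

Let X = conversion of D (basis 1 mol D); extent of reaction ξ = X.
Mole table: n_D = 1 − X; n_G = 2X.
Total moles n_T = 1 + X.
Mole fractions y_i = n_i/n_T; K = p_G^2 / (p_D) with p_i = y_i·P.
Setting this equal to 13.3 atm and taking the physical root (0 < X < 1) gives X = 0.579.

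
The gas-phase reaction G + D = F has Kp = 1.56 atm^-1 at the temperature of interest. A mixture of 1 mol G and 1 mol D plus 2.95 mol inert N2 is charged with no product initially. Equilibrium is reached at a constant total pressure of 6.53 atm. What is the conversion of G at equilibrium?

Let X = conversion of G (basis 1 mol G); extent of reaction ξ = X.
Mole table: n_G = 1 − X; n_D = 1 − X; n_F = X; n_I = 2.95 (inert).
Total moles n_T = 4.95 − X.
With p_i = (n_i/n_T)P, Kp = p_F / (p_G p_D).
Equating to 1.56 atm^-1 and solving on 0 < X < 1: X = 0.523.

X = 0.523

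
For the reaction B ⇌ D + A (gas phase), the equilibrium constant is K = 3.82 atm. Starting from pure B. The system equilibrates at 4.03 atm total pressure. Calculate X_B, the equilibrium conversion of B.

X = 0.698

Take 1 mol B as basis and let X be its fractional conversion, so ξ = X.
Moles: n_B = 1 − X; n_D = X; n_A = X.
Total moles n_T = 1 + X.
Mole fractions y_i = n_i/n_T; K = p_D p_A / (p_B) with p_i = y_i·P.
Setting this equal to 3.82 atm and taking the physical root (0 < X < 1) gives X = 0.698.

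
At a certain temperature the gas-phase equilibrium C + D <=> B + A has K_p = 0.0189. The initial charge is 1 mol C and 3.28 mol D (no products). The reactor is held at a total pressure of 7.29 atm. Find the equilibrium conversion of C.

Basis: 1 mol C initially; let X = conversion of C. Extent ξ = X.
Mole table: n_C = 1 − X; n_D = 3.28 − X; n_B = X; n_A = X.
Since Δν = 0, n_T = 4.28 throughout.
With p_i = (n_i/n_T)P, K_p = p_B p_A / (p_C p_D).
Setting this equal to 0.0189 and taking the physical root (0 < X < 1) gives X = 0.214.

X = 0.214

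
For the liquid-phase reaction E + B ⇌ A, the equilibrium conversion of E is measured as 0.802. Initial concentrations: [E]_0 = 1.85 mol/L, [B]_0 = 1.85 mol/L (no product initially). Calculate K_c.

K_c = 11.1 L/mol

Let X = conversion of E.
Concentrations: [E] = 1.85 − 1.85X; [B] = 1.85 − 1.85X; [A] = 1.85X.
At X = 0.802: [E] = 0.366, [B] = 0.366, [A] = 1.48.
K_c = [A] / ([E] [B]) = 11.1 L/mol.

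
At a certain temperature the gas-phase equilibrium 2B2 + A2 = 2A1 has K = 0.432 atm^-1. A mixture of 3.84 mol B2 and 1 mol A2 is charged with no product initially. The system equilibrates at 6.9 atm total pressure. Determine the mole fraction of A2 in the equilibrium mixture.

Take 1 mol A2 as basis and let X be its fractional conversion, so ξ = X.
Mole table: n_B2 = 3.84 − 2X; n_A2 = 1 − X; n_A1 = 2X.
n_T = Σnᵢ = 4.84 − X.
y_i = n_i/n_T, p_i = y_i·P. K = p_A1^2 / (p_B2^2 p_A2).
Substituting and setting equal to 0.432 atm^-1 gives a polynomial in X; the root in (0,1) is X = 0.643.
Then n_A2 = 0.357, n_T = 4.2, so y_A2 = 0.085.

y_A2 = 0.085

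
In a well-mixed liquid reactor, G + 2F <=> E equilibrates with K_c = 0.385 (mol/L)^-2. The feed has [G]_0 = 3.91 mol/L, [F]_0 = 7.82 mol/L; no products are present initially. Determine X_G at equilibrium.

X = 0.691

Let X = conversion of G; extent ξ = 3.91·X mol/L.
Concentrations: [G] = 3.91 − 3.91X; [F] = 7.82 − 7.82X; [E] = 3.91X.
K_c = [E] / ([G] [F]^2).
Solving K_c = 0.385 for X ∈ (0,1): X = 0.691.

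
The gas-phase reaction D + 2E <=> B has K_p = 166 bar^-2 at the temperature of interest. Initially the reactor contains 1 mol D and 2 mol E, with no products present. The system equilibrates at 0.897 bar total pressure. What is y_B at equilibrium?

Take 1 mol D as basis and let X be its fractional conversion, so ξ = X.
Mole table: n_D = 1 − X; n_E = 2 − 2X; n_B = X.
n_T = Σnᵢ = 3 − 2X.
y_i = n_i/n_T, p_i = y_i·P. K_p = p_B / (p_D p_E^2).
Equating to 166 bar^-2 and solving on 0 < X < 1: X = 0.862.
Then n_B = 0.862, n_T = 1.28, so y_B = 0.676.

y_B = 0.676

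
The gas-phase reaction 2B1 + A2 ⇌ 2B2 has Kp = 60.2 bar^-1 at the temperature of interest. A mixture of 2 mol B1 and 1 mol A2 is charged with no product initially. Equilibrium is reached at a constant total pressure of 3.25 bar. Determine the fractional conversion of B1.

X = 0.806

Let X = conversion of B1 (basis 2 mol B1); extent of reaction ξ = X.
Species balance: n_B1 = 2 − 2X; n_A2 = 1 − X; n_B2 = 2X.
Summing: n_T = 3 − X.
Mole fractions y_i = n_i/n_T; Kp = p_B2^2 / (p_B1^2 p_A2) with p_i = y_i·P.
Setting this equal to 60.2 bar^-1 and taking the physical root (0 < X < 1) gives X = 0.806.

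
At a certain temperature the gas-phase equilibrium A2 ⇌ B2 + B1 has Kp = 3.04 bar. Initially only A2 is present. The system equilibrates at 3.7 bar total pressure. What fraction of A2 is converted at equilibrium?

X = 0.672

Take 1 mol A2 as basis and let X be its fractional conversion, so ξ = X.
Mole table: n_A2 = 1 − X; n_B2 = X; n_B1 = X.
Summing: n_T = 1 + X.
y_i = n_i/n_T, p_i = y_i·P. Kp = p_B2 p_B1 / (p_A2).
Substituting and setting equal to 3.04 bar gives a polynomial in X; the root in (0,1) is X = 0.672.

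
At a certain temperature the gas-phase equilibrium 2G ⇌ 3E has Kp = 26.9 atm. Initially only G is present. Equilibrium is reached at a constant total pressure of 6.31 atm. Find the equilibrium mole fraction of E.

y_E = 0.710

Let X = conversion of G (basis 1 mol G); extent of reaction ξ = 0.5X.
Species balance: n_G = 1 − X; n_E = 1.5X.
n_T = Σnᵢ = 1 + 0.5X.
y_i = n_i/n_T, p_i = y_i·P. Kp = p_E^3 / (p_G^2).
This yields a degree-3 equation in X; solving on (0,1), X = 0.620.
Then n_E = 0.93, n_T = 1.31, so y_E = 0.710.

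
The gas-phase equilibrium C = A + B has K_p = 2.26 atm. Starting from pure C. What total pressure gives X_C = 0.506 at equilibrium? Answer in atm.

Let X = conversion of C (basis 1 mol C); extent of reaction ξ = X.
At extent ξ: n_C = 1 − X; n_A = X; n_B = X.
Total moles n_T = 1 + X.
K_p = p_A p_B / (p_C) with p_i = (n_i/n_T)·P.
At X = 0.506: the mole-fraction product g(X) = Π y_i^ν_i = 0.3442. Since K_p = g(X)·P^{1}, P = (K_p/g)^(1/1) = (2.26/0.3442)^(1/1) = 6.57 atm.

P = 6.57 atm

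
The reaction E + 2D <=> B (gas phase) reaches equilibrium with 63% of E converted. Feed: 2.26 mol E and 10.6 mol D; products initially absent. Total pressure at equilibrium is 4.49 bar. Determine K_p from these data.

Basis: 2.26 mol E initially; let X = conversion of E. Extent ξ = 2.26X.
Species balance: n_E = 2.26 − 2.26X; n_D = 10.6 − 4.52X; n_B = 2.26X.
Total moles n_T = 12.9 − 4.52X.
At X = 0.63: n_E = 0.836, n_D = 7.75, n_B = 1.42, n_T = 10.
p_i = (n_i/n_T)·P. K_p = p_B / (p_E p_D^2) = 0.141 bar^-2.

K_p = 0.141 bar^-2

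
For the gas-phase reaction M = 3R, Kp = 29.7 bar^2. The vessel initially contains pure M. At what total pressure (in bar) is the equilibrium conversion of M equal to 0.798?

Take 1 mol M as basis and let X be its fractional conversion, so ξ = X.
Moles: n_M = 1 − X; n_R = 3X.
Total moles n_T = 1 + 2X.
Kp = p_R^3 / (p_M) with p_i = (n_i/n_T)·P.
At X = 0.798: the mole-fraction product g(X) = Π y_i^ν_i = 10.08. Since Kp = g(X)·P^{2}, P = (Kp/g)^(1/2) = (29.7/10.08)^(1/2) = 1.72 bar.

P = 1.72 bar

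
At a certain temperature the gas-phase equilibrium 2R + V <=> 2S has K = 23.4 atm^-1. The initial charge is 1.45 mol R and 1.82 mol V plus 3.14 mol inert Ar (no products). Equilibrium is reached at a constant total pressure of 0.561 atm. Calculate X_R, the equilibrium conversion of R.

X = 0.634

Basis: 1.45 mol R initially; let X = conversion of R. Extent ξ = 0.725X.
Species balance: n_R = 1.45 − 1.45X; n_V = 1.82 − 0.725X; n_S = 1.45X; n_I = 3.14 (inert).
Total moles n_T = 6.41 − 0.725X.
Mole fractions y_i = n_i/n_T; K = p_S^2 / (p_R^2 p_V) with p_i = y_i·P.
Substituting and setting equal to 23.4 atm^-1 gives a polynomial in X; the root in (0,1) is X = 0.634.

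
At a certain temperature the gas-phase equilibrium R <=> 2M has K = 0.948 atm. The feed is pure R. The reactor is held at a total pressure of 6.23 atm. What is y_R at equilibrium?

y_R = 0.679

Basis: 1 mol R initially; let X = conversion of R. Extent ξ = X.
Moles: n_R = 1 − X; n_M = 2X.
n_T = Σnᵢ = 1 + X.
y_i = n_i/n_T, p_i = y_i·P. K = p_M^2 / (p_R).
Substituting and setting equal to 0.948 atm gives a polynomial in X; the root in (0,1) is X = 0.191.
Then n_R = 0.809, n_T = 1.19, so y_R = 0.679.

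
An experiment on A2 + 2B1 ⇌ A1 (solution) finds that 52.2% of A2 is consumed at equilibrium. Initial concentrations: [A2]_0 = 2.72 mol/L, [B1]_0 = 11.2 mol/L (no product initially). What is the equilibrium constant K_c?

K_c = 0.0156 (mol/L)^-2

Let X = conversion of A2.
Concentrations: [A2] = 2.72 − 2.72X; [B1] = 11.2 − 5.44X; [A1] = 2.72X.
At X = 0.522: [A2] = 1.3, [B1] = 8.36, [A1] = 1.42.
K_c = [A1] / ([A2] [B1]^2) = 0.0156 (mol/L)^-2.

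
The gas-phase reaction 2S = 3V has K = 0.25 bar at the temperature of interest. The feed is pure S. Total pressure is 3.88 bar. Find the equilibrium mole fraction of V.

y_V = 0.312

Take 1 mol S as basis and let X be its fractional conversion, so ξ = 0.5X.
Species balance: n_S = 1 − X; n_V = 1.5X.
Total moles n_T = 1 + 0.5X.
y_i = n_i/n_T, p_i = y_i·P. K = p_V^3 / (p_S^2).
Setting this equal to 0.25 bar and taking the physical root (0 < X < 1) gives X = 0.232.
Then n_V = 0.349, n_T = 1.12, so y_V = 0.312.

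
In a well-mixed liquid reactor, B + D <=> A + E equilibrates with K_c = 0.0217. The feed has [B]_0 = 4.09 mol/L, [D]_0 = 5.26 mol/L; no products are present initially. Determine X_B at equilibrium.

X = 0.145

Let X = conversion of B; extent ξ = 4.09·X mol/L.
Concentrations: [B] = 4.09 − 4.09X; [D] = 5.26 − 4.09X; [A] = 4.09X; [E] = 4.09X.
K_c = [A] [E] / ([B] [D]).
Setting equal to 0.0217 and solving for X on (0,1) gives X = 0.145.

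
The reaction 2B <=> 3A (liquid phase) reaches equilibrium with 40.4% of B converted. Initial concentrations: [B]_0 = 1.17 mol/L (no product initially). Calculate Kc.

Let X = conversion of B.
Concentrations: [B] = 1.17 − 1.17X; [A] = 1.75X.
At X = 0.404: [B] = 0.697, [A] = 0.709.
Kc = [A]^3 / ([B]^2) = 0.733 mol/L.

Kc = 0.733 mol/L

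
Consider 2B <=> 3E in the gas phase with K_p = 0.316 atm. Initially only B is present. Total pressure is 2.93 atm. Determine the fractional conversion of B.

X = 0.269

Basis: 1 mol B initially; let X = conversion of B. Extent ξ = 0.5X.
Mole table: n_B = 1 − X; n_E = 1.5X.
n_T = Σnᵢ = 1 + 0.5X.
y_i = n_i/n_T, p_i = y_i·P. K_p = p_E^3 / (p_B^2).
This yields a degree-3 equation in X; solving on (0,1), X = 0.269.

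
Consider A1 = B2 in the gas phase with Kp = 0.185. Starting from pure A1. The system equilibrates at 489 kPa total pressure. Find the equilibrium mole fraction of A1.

y_A1 = 0.844

Basis: 1 mol A1 initially; let X = conversion of A1. Extent ξ = X.
Moles: n_A1 = 1 − X; n_B2 = X.
n_T stays at 1 (no change in mole number).
y_i = n_i/n_T, p_i = y_i·P. Kp = p_B2 / (p_A1).
This yields a degree-1 equation in X; solving on (0,1), X = 0.156.
Then n_A1 = 0.844, n_T = 1, so y_A1 = 0.844.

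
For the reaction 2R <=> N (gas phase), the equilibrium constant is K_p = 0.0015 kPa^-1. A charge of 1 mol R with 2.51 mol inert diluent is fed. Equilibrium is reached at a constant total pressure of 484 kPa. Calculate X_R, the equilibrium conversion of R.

X = 0.245

Basis: 1 mol R initially; let X = conversion of R. Extent ξ = 0.5X.
Mole table: n_R = 1 − X; n_N = 0.5X; n_I = 2.51 (inert).
n_T = Σnᵢ = 3.51 − 0.5X.
y_i = n_i/n_T, p_i = y_i·P. K_p = p_N / (p_R^2).
This yields a degree-2 equation in X; solving on (0,1), X = 0.245.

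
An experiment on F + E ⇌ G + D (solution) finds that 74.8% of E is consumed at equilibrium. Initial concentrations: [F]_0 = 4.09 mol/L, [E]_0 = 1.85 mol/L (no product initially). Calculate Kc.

Kc = 1.52

Let X = conversion of E.
Concentrations: [F] = 4.09 − 1.85X; [E] = 1.85 − 1.85X; [G] = 1.85X; [D] = 1.85X.
At X = 0.748: [F] = 2.71, [E] = 0.466, [G] = 1.38, [D] = 1.38.
Kc = [G] [D] / ([F] [E]) = 1.52.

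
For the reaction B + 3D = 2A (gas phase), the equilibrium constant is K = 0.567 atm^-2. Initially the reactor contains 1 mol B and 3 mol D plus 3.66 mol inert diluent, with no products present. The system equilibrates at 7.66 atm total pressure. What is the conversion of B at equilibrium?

Basis: 1 mol B initially; let X = conversion of B. Extent ξ = X.
Species balance: n_B = 1 − X; n_D = 3 − 3X; n_A = 2X; n_I = 3.66 (inert).
n_T = Σnᵢ = 7.66 − 2X.
Mole fractions y_i = n_i/n_T; K = p_A^2 / (p_B p_D^3) with p_i = y_i·P.
This yields a degree-4 equation in X; solving on (0,1), X = 0.521.

X = 0.521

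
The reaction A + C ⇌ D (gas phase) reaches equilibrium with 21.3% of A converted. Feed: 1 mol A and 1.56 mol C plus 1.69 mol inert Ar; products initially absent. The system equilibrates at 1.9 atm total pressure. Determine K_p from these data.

K_p = 0.427 atm^-1

Basis: 1 mol A initially; let X = conversion of A. Extent ξ = X.
Mole table: n_A = 1 − X; n_C = 1.56 − X; n_D = X; n_I = 1.69 (inert).
Total moles n_T = 4.25 − X.
At X = 0.213: n_A = 0.787, n_C = 1.35, n_D = 0.213, n_T = 4.04.
p_i = (n_i/n_T)·P. K_p = p_D / (p_A p_C) = 0.427 atm^-1.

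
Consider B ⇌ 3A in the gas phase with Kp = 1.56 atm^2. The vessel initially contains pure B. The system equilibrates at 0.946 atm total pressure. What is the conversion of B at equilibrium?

Let X = conversion of B (basis 1 mol B); extent of reaction ξ = X.
Mole table: n_B = 1 − X; n_A = 3X.
Summing: n_T = 1 + 2X.
y_i = n_i/n_T, p_i = y_i·P. Kp = p_A^3 / (p_B).
Substituting and setting equal to 1.56 atm^2 gives a polynomial in X; the root in (0,1) is X = 0.505.

X = 0.505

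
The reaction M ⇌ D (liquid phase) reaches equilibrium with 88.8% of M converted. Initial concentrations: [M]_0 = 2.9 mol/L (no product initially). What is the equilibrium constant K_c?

K_c = 7.93

Let X = conversion of M.
Concentrations: [M] = 2.9 − 2.9X; [D] = 2.9X.
At X = 0.888: [M] = 0.325, [D] = 2.58.
K_c = [D] / ([M]) = 7.93.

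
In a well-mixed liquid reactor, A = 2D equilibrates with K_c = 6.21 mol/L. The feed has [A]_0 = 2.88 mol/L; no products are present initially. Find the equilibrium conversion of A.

Let X = conversion of A; extent ξ = 2.88·X mol/L.
Concentrations: [A] = 2.88 − 2.88X; [D] = 5.76X.
K_c = [D]^2 / ([A]).
Solving K_c = 6.21 for X ∈ (0,1): X = 0.513.

X = 0.513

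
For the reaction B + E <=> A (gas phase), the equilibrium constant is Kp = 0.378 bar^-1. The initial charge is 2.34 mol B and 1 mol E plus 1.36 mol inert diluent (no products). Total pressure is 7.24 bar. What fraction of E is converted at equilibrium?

Basis: 1 mol E initially; let X = conversion of E. Extent ξ = X.
Mole table: n_B = 2.34 − X; n_E = 1 − X; n_A = X; n_I = 1.36 (inert).
n_T = Σnᵢ = 4.7 − X.
Mole fractions y_i = n_i/n_T; Kp = p_A / (p_B p_E) with p_i = y_i·P.
Setting this equal to 0.378 bar^-1 and taking the physical root (0 < X < 1) gives X = 0.542.

X = 0.542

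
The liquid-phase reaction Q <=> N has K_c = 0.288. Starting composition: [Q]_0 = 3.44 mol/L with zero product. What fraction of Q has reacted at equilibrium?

Let X = conversion of Q; extent ξ = 3.44·X mol/L.
Concentrations: [Q] = 3.44 − 3.44X; [N] = 3.44X.
K_c = [N] / ([Q]).
Setting equal to 0.288 and solving for X on (0,1) gives X = 0.224.

X = 0.224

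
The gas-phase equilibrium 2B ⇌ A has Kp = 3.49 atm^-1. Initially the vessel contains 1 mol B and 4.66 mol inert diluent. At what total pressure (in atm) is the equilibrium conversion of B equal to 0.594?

P = 2.77 atm

Take 1 mol B as basis and let X be its fractional conversion, so ξ = 0.5X.
Mole table: n_B = 1 − X; n_A = 0.5X; n_I = 4.66 (inert).
Total moles n_T = 5.66 − 0.5X.
Kp = p_A / (p_B^2) with p_i = (n_i/n_T)·P.
At X = 0.594: the mole-fraction product g(X) = Π y_i^ν_i = 9.663. Since Kp = g(X)·P^{-1}, P = (g/Kp)^(1/1) = (9.663/3.49)^(1/1) = 2.77 atm.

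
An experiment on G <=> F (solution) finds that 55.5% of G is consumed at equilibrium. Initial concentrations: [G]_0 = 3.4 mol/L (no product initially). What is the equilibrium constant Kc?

Kc = 1.25

Let X = conversion of G.
Concentrations: [G] = 3.4 − 3.4X; [F] = 3.4X.
At X = 0.555: [G] = 1.51, [F] = 1.89.
Kc = [F] / ([G]) = 1.25.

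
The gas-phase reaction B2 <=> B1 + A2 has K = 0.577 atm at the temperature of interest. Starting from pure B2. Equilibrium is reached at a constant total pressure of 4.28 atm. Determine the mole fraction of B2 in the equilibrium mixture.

y_B2 = 0.487

Basis: 1 mol B2 initially; let X = conversion of B2. Extent ξ = X.
Mole table: n_B2 = 1 − X; n_B1 = X; n_A2 = X.
Total moles n_T = 1 + X.
y_i = n_i/n_T, p_i = y_i·P. K = p_B1 p_A2 / (p_B2).
Setting this equal to 0.577 atm and taking the physical root (0 < X < 1) gives X = 0.345.
Then n_B2 = 0.655, n_T = 1.34, so y_B2 = 0.487.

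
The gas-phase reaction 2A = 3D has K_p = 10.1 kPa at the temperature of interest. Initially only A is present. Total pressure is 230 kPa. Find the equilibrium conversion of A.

X = 0.208

Let X = conversion of A (basis 1 mol A); extent of reaction ξ = 0.5X.
Species balance: n_A = 1 − X; n_D = 1.5X.
n_T = Σnᵢ = 1 + 0.5X.
Mole fractions y_i = n_i/n_T; K_p = p_D^3 / (p_A^2) with p_i = y_i·P.
Equating to 10.1 kPa and solving on 0 < X < 1: X = 0.208.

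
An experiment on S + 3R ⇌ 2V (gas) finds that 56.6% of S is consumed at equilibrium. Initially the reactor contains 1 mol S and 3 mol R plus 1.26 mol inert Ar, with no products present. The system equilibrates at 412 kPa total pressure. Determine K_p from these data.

K_p = 0.000134 kPa^-2

Take 1 mol S as basis and let X be its fractional conversion, so ξ = X.
Moles: n_S = 1 − X; n_R = 3 − 3X; n_V = 2X; n_I = 1.26 (inert).
n_T = Σnᵢ = 5.26 − 2X.
At X = 0.566: n_S = 0.434, n_R = 1.3, n_V = 1.13, n_T = 4.13.
p_i = (n_i/n_T)·P. K_p = p_V^2 / (p_S p_R^3) = 0.000134 kPa^-2.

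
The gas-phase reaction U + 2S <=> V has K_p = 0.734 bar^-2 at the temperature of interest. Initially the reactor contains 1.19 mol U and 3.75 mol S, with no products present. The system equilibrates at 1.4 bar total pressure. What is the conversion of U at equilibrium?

X = 0.413

Let X = conversion of U (basis 1.19 mol U); extent of reaction ξ = 1.19X.
Moles: n_U = 1.19 − 1.19X; n_S = 3.75 − 2.38X; n_V = 1.19X.
n_T = Σnᵢ = 4.94 − 2.38X.
Mole fractions y_i = n_i/n_T; K_p = p_V / (p_U p_S^2) with p_i = y_i·P.
Substituting and setting equal to 0.734 bar^-2 gives a polynomial in X; the root in (0,1) is X = 0.413.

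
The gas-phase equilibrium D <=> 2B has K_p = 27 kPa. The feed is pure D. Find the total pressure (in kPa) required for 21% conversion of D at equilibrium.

Let X = conversion of D (basis 1 mol D); extent of reaction ξ = X.
Species balance: n_D = 1 − X; n_B = 2X.
Summing: n_T = 1 + X.
K_p = p_B^2 / (p_D) with p_i = (n_i/n_T)·P.
At X = 0.21: the mole-fraction product g(X) = Π y_i^ν_i = 0.1845. Since K_p = g(X)·P^{1}, P = (K_p/g)^(1/1) = (27/0.1845)^(1/1) = 146 kPa.

P = 146 kPa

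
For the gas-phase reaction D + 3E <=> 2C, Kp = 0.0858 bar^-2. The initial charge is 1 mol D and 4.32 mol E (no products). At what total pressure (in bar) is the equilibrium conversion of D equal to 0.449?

P = 3.56 bar

Take 1 mol D as basis and let X be its fractional conversion, so ξ = X.
Species balance: n_D = 1 − X; n_E = 4.32 − 3X; n_C = 2X.
n_T = Σnᵢ = 5.32 − 2X.
Kp = p_C^2 / (p_D p_E^3) with p_i = (n_i/n_T)·P.
At X = 0.449: the mole-fraction product g(X) = Π y_i^ν_i = 1.089. Since Kp = g(X)·P^{-2}, P = (g/Kp)^(1/2) = (1.089/0.0858)^(1/2) = 3.56 bar.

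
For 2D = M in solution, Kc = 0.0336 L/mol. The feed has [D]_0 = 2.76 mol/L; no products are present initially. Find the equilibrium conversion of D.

Let X = conversion of D; extent ξ = 2.76X/2 mol/L.
Concentrations: [D] = 2.76 − 2.76X; [M] = 1.38X.
Kc = [M] / ([D]^2).
This equals 0.0336 at X = 0.138 (the root in 0 < X < 1).

X = 0.138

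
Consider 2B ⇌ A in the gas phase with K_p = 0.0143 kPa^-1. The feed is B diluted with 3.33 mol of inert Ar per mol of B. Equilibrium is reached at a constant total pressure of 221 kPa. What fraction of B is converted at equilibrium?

X = 0.456

Basis: 1 mol B initially; let X = conversion of B. Extent ξ = 0.5X.
At extent ξ: n_B = 1 − X; n_A = 0.5X; n_I = 3.33 (inert).
Total moles n_T = 4.33 − 0.5X.
y_i = n_i/n_T, p_i = y_i·P. K_p = p_A / (p_B^2).
Equating to 0.0143 kPa^-1 and solving on 0 < X < 1: X = 0.456.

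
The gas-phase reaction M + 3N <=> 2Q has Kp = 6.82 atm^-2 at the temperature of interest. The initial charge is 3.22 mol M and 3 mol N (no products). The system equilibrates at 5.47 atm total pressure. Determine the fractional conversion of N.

X = 0.836

Let X = conversion of N (basis 3 mol N); extent of reaction ξ = X.
At extent ξ: n_M = 3.22 − X; n_N = 3 − 3X; n_Q = 2X.
Summing: n_T = 6.22 − 2X.
Mole fractions y_i = n_i/n_T; Kp = p_Q^2 / (p_M p_N^3) with p_i = y_i·P.
This yields a degree-4 equation in X; solving on (0,1), X = 0.836.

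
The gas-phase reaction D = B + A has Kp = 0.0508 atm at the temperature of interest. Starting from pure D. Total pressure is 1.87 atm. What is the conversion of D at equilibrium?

Take 1 mol D as basis and let X be its fractional conversion, so ξ = X.
Moles: n_D = 1 − X; n_B = X; n_A = X.
Summing: n_T = 1 + X.
Mole fractions y_i = n_i/n_T; Kp = p_B p_A / (p_D) with p_i = y_i·P.
Equating to 0.0508 atm and solving on 0 < X < 1: X = 0.163.

X = 0.163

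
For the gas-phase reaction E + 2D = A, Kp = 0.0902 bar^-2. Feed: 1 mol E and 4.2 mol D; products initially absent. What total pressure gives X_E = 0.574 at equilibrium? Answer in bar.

Take 1 mol E as basis and let X be its fractional conversion, so ξ = X.
Mole table: n_E = 1 − X; n_D = 4.2 − 2X; n_A = X.
Total moles n_T = 5.2 − 2X.
Kp = p_A / (p_E p_D^2) with p_i = (n_i/n_T)·P.
At X = 0.574: the mole-fraction product g(X) = Π y_i^ν_i = 2.375. Since Kp = g(X)·P^{-2}, P = (g/Kp)^(1/2) = (2.375/0.0902)^(1/2) = 5.13 bar.

P = 5.13 bar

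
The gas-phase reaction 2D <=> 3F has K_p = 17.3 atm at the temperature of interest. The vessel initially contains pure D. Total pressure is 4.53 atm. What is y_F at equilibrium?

y_F = 0.700

Let X = conversion of D (basis 1 mol D); extent of reaction ξ = 0.5X.
Species balance: n_D = 1 − X; n_F = 1.5X.
n_T = Σnᵢ = 1 + 0.5X.
With p_i = (n_i/n_T)P, K_p = p_F^3 / (p_D^2).
Equating to 17.3 atm and solving on 0 < X < 1: X = 0.609.
Then n_F = 0.913, n_T = 1.3, so y_F = 0.700.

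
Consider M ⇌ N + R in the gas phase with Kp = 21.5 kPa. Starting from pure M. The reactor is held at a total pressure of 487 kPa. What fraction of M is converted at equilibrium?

Let X = conversion of M (basis 1 mol M); extent of reaction ξ = X.
Moles: n_M = 1 − X; n_N = X; n_R = X.
Total moles n_T = 1 + X.
Mole fractions y_i = n_i/n_T; Kp = p_N p_R / (p_M) with p_i = y_i·P.
This yields a degree-2 equation in X; solving on (0,1), X = 0.206.

X = 0.206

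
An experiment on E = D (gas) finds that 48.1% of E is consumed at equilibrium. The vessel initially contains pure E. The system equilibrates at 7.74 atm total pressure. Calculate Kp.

Kp = 0.927

Let X = conversion of E (basis 1 mol E); extent of reaction ξ = X.
Moles: n_E = 1 − X; n_D = X.
n_T stays at 1 (no change in mole number).
At X = 0.481: n_E = 0.519, n_D = 0.481, n_T = 1.
p_i = (n_i/n_T)·P. Kp = p_D / (p_E) = 0.927.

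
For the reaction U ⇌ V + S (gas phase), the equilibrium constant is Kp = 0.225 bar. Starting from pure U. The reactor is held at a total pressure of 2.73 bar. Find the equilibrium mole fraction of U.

Take 1 mol U as basis and let X be its fractional conversion, so ξ = X.
At extent ξ: n_U = 1 − X; n_V = X; n_S = X.
Total moles n_T = 1 + X.
y_i = n_i/n_T, p_i = y_i·P. Kp = p_V p_S / (p_U).
This yields a degree-2 equation in X; solving on (0,1), X = 0.276.
Then n_U = 0.724, n_T = 1.28, so y_U = 0.567.

y_U = 0.567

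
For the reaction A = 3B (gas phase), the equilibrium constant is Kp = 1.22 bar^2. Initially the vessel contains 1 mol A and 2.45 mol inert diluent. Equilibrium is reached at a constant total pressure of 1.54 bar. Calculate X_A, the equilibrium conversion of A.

Take 1 mol A as basis and let X be its fractional conversion, so ξ = X.
Moles: n_A = 1 − X; n_B = 3X; n_I = 2.45 (inert).
n_T = Σnᵢ = 3.45 + 2X.
Mole fractions y_i = n_i/n_T; Kp = p_B^3 / (p_A) with p_i = y_i·P.
This yields a degree-3 equation in X; solving on (0,1), X = 0.560.

X = 0.560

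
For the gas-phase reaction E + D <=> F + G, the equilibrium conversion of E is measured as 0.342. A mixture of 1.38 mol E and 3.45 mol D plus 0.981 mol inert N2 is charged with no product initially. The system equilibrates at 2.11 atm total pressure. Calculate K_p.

K_p = 0.0824

Take 1.38 mol E as basis and let X be its fractional conversion, so ξ = 1.38X.
Moles: n_E = 1.38 − 1.38X; n_D = 3.45 − 1.38X; n_F = 1.38X; n_G = 1.38X; n_I = 0.981 (inert).
Total moles n_T = 5.81 (Δν = 0, constant).
At X = 0.342: n_E = 0.908, n_D = 2.98, n_F = 0.472, n_G = 0.472, n_T = 5.81.
p_i = (n_i/n_T)·P. K_p = p_F p_G / (p_E p_D) = 0.0824.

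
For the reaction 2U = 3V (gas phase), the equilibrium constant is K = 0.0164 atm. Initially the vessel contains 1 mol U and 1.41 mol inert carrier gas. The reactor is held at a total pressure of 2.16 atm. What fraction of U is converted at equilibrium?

Basis: 1 mol U initially; let X = conversion of U. Extent ξ = 0.5X.
Moles: n_U = 1 − X; n_V = 1.5X; n_I = 1.41 (inert).
n_T = Σnᵢ = 2.41 + 0.5X.
Mole fractions y_i = n_i/n_T; K = p_V^3 / (p_U^2) with p_i = y_i·P.
Setting this equal to 0.0164 atm and taking the physical root (0 < X < 1) gives X = 0.158.

X = 0.158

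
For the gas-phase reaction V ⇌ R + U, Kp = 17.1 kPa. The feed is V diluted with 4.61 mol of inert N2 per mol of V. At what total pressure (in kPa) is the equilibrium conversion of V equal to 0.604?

Let X = conversion of V (basis 1 mol V); extent of reaction ξ = X.
Mole table: n_V = 1 − X; n_R = X; n_U = X; n_I = 4.61 (inert).
n_T = Σnᵢ = 5.61 + X.
Kp = p_R p_U / (p_V) with p_i = (n_i/n_T)·P.
At X = 0.604: the mole-fraction product g(X) = Π y_i^ν_i = 0.1483. Since Kp = g(X)·P^{1}, P = (Kp/g)^(1/1) = (17.1/0.1483)^(1/1) = 115 kPa.

P = 115 kPa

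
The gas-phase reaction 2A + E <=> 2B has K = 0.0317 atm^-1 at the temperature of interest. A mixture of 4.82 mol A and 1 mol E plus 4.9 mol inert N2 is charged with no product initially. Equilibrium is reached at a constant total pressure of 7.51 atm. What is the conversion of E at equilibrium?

X = 0.275

Take 1 mol E as basis and let X be its fractional conversion, so ξ = X.
Species balance: n_A = 4.82 − 2X; n_E = 1 − X; n_B = 2X; n_I = 4.9 (inert).
Summing: n_T = 10.7 − X.
Mole fractions y_i = n_i/n_T; K = p_B^2 / (p_A^2 p_E) with p_i = y_i·P.
This yields a degree-3 equation in X; solving on (0,1), X = 0.275.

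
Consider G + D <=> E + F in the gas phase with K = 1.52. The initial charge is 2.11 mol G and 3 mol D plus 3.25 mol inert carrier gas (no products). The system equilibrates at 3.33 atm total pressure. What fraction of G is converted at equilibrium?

Basis: 2.11 mol G initially; let X = conversion of G. Extent ξ = 2.11X.
At extent ξ: n_G = 2.11 − 2.11X; n_D = 3 − 2.11X; n_E = 2.11X; n_F = 2.11X; n_I = 3.25 (inert).
Since Δν = 0, n_T = 8.36 throughout.
y_i = n_i/n_T, p_i = y_i·P. K = p_E p_F / (p_G p_D).
Setting this equal to 1.52 and taking the physical root (0 < X < 1) gives X = 0.646.

X = 0.646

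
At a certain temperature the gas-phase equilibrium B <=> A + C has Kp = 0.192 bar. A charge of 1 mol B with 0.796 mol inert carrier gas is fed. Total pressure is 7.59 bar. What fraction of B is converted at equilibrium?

X = 0.201

Basis: 1 mol B initially; let X = conversion of B. Extent ξ = X.
Species balance: n_B = 1 − X; n_A = X; n_C = X; n_I = 0.796 (inert).
Summing: n_T = 1.8 + X.
Mole fractions y_i = n_i/n_T; Kp = p_A p_C / (p_B) with p_i = y_i·P.
This yields a degree-2 equation in X; solving on (0,1), X = 0.201.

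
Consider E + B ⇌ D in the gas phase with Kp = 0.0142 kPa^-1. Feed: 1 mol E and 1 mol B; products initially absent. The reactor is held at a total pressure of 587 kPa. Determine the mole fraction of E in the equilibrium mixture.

Let X = conversion of E (basis 1 mol E); extent of reaction ξ = X.
Mole table: n_E = 1 − X; n_B = 1 − X; n_D = X.
n_T = Σnᵢ = 2 − X.
y_i = n_i/n_T, p_i = y_i·P. Kp = p_D / (p_E p_B).
Setting this equal to 0.0142 kPa^-1 and taking the physical root (0 < X < 1) gives X = 0.673.
Then n_E = 0.327, n_T = 1.33, so y_E = 0.247.

y_E = 0.247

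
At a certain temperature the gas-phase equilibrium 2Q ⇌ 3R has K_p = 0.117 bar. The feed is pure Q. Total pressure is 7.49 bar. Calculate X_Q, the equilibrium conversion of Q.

X = 0.153

Take 1 mol Q as basis and let X be its fractional conversion, so ξ = 0.5X.
Moles: n_Q = 1 − X; n_R = 1.5X.
Total moles n_T = 1 + 0.5X.
With p_i = (n_i/n_T)P, K_p = p_R^3 / (p_Q^2).
This yields a degree-3 equation in X; solving on (0,1), X = 0.153.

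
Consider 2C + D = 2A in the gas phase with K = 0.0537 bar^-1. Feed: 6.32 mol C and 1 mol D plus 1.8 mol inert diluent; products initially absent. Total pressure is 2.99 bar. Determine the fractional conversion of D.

Let X = conversion of D (basis 1 mol D); extent of reaction ξ = X.
At extent ξ: n_C = 6.32 − 2X; n_D = 1 − X; n_A = 2X; n_I = 1.8 (inert).
Total moles n_T = 9.12 − X.
y_i = n_i/n_T, p_i = y_i·P. K = p_A^2 / (p_C^2 p_D).
Substituting and setting equal to 0.0537 bar^-1 gives a polynomial in X; the root in (0,1) is X = 0.317.

X = 0.317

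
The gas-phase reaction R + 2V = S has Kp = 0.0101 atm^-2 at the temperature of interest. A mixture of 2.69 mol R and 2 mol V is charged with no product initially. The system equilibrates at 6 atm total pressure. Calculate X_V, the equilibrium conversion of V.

Take 2 mol V as basis and let X be its fractional conversion, so ξ = X.
Species balance: n_R = 2.69 − X; n_V = 2 − 2X; n_S = X.
n_T = Σnᵢ = 4.69 − 2X.
y_i = n_i/n_T, p_i = y_i·P. Kp = p_S / (p_R p_V^2).
Equating to 0.0101 atm^-2 and solving on 0 < X < 1: X = 0.141.

X = 0.141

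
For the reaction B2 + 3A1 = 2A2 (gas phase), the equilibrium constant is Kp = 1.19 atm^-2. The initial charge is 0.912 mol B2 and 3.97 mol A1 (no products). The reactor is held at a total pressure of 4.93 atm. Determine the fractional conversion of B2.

X = 0.816

Basis: 0.912 mol B2 initially; let X = conversion of B2. Extent ξ = 0.912X.
At extent ξ: n_B2 = 0.912 − 0.912X; n_A1 = 3.97 − 2.74X; n_A2 = 1.82X.
Summing: n_T = 4.88 − 1.82X.
y_i = n_i/n_T, p_i = y_i·P. Kp = p_A2^2 / (p_B2 p_A1^3).
Substituting and setting equal to 1.19 atm^-2 gives a polynomial in X; the root in (0,1) is X = 0.816.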